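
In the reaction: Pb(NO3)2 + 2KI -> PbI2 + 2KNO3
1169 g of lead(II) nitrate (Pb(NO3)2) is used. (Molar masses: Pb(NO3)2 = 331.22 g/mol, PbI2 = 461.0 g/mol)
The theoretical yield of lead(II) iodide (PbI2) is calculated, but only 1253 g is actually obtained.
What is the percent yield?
Moles of Pb(NO3)2 = 1169 g ÷ 331.22 g/mol = 3.52938 mol
Mole ratio: 1 mol PbI2 / 1 mol Pb(NO3)2
Moles of PbI2 = 3.52938 × (1/1) = 3.52938 mol
Theoretical yield = 3.52938 mol × 461.0 g/mol = 1627 g
Actual yield = 1253 g
Percent yield = (1253 / 1627) × 100% = 77.0%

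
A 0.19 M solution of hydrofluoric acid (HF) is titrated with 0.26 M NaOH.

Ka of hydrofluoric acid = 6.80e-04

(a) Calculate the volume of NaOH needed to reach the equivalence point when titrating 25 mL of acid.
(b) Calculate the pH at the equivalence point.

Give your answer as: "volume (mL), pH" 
V = 18.3 mL, pH = 8.10

(a) At equivalence: moles acid = moles base.
moles acid = 0.19 × 0.025 = 0.00475 mol; V_NaOH = 0.00475/0.26 = 0.01827 L = 18.3 mL.
(b) At equivalence, all acid → conjugate base A⁻ at [A⁻] = 0.00475/0.04327 = 0.1098 M.
Kb = Kw/Ka = 1.0e-14/6.80e-04 = 1.471e-11; [OH⁻] = √(Kb·[A⁻]) = 1.271e-06; pOH = 5.90; pH = 14 − pOH = 8.10.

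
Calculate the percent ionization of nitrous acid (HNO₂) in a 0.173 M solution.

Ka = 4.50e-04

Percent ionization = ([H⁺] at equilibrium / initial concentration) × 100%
Percent ionization = 4.97%

Let x = [H⁺]. Ka = x²/(C - x) ⇒ x² + (4.50e-04)x - (4.50e-04)(0.173) = 0. x = 8.6011e-03. Percent = (8.6011e-03/0.173) × 100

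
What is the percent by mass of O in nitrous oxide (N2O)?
Mass of O in formula = 16.0 × 1 = 16 g/mol
Molar mass = 44.02 g/mol
% O = (16/44.02) × 100% = 36.35%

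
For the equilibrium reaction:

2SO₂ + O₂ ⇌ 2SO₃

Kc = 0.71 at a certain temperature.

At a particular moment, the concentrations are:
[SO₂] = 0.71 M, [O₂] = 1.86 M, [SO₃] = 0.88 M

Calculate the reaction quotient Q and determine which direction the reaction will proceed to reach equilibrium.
Q = 0.826, Q > K, reaction proceeds reverse (toward reactants)

Q = ([SO₃]^2) / ([SO₂]^2 × [O₂])
  = ((0.88)^2) / ((0.71)^2·(1.86)) = 0.7744/0.93763 = 0.8259
Since Q = 0.8259 > Kc = 0.71, the reaction proceeds reverse (toward reactants) to reach equilibrium.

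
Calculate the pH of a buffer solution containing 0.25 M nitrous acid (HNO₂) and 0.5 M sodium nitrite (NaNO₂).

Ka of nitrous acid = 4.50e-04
pH = 3.65

pKa = -log(4.50e-04) = 3.35. pH = pKa + log([A⁻]/[HA]) = 3.35 + log(0.5/0.25)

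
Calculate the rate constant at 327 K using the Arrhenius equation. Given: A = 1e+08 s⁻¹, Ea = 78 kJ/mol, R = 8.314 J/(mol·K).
3.47e-05 s⁻¹

k = A·exp(-Ea/(R·T)) = 1e+08·exp(-78000/(8.314·327)) = 1e+08·exp(-28.6904) = 1e+08·3.4667e-13 = 3.47e-05 s⁻¹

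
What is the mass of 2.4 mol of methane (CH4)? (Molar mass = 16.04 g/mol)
Mass = 2.4 mol × 16.04 g/mol = 38.5 g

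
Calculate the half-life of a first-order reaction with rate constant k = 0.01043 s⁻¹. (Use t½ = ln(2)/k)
66.46 s

t½ = ln(2)/k = 0.6931/0.01043 = 66.46 s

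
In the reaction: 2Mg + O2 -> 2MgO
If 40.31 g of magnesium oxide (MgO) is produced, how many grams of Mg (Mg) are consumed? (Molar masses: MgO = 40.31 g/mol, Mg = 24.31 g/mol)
Moles of MgO = 40.31 g ÷ 40.31 g/mol = 1 mol
Mole ratio: 2 mol Mg / 2 mol MgO
Moles of Mg = 1 × (2/2) = 1 mol
Mass of Mg = 1 mol × 24.31 g/mol = 24.31 g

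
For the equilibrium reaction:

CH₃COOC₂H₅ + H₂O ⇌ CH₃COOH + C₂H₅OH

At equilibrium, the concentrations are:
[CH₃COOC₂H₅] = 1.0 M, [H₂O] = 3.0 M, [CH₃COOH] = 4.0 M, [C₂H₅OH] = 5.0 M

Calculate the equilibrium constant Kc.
K_c = 6.6667

Kc = ([CH₃COOH] × [C₂H₅OH]) / ([CH₃COOC₂H₅] × [H₂O])
   = ((4.0)·(5.0)) / ((1.0)·(3.0))
   = 20 / 3 = 6.6667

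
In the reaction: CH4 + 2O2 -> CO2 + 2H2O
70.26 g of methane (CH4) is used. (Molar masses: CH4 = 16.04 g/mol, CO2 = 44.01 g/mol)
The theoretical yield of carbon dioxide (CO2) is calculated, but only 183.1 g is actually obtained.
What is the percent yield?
Moles of CH4 = 70.26 g ÷ 16.04 g/mol = 4.3803 mol
Mole ratio: 1 mol CO2 / 1 mol CH4
Moles of CO2 = 4.3803 × (1/1) = 4.3803 mol
Theoretical yield = 4.3803 mol × 44.01 g/mol = 192.78 g
Actual yield = 183.1 g
Percent yield = (183.1 / 192.78) × 100% = 95.0%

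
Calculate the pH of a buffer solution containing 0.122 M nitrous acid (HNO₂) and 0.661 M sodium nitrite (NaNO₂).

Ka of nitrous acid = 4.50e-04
pH = 4.08

pKa = -log(4.50e-04) = 3.35. pH = pKa + log([A⁻]/[HA]) = 3.35 + log(0.661/0.122)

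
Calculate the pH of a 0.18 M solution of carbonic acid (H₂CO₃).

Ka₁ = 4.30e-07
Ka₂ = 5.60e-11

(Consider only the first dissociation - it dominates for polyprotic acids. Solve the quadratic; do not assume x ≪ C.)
pH = 3.56

x² + Ka₁·x − Ka₁·C = 0 with Ka₁ = 4.30e-07, C = 0.18.
x = (−Ka₁ + √(Ka₁² + 4·Ka₁·C))/2 = 2.7799e-04 M, so pH = 3.56.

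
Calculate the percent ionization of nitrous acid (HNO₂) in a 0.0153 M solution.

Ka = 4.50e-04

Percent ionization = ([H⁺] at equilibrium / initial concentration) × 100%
Percent ionization = 15.7%

Let x = [H⁺]. Ka = x²/(C - x) ⇒ x² + (4.50e-04)x - (4.50e-04)(0.0153) = 0. x = 2.4086e-03. Percent = (2.4086e-03/0.0153) × 100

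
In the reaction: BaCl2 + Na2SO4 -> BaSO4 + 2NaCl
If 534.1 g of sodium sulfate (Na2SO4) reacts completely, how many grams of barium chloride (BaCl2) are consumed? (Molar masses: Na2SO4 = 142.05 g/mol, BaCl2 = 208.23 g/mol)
Moles of Na2SO4 = 534.1 g ÷ 142.05 g/mol = 3.75994 mol
Mole ratio: 1 mol BaCl2 / 1 mol Na2SO4
Moles of BaCl2 = 3.75994 × (1/1) = 3.75994 mol
Mass of BaCl2 = 3.75994 mol × 208.23 g/mol = 782.9 g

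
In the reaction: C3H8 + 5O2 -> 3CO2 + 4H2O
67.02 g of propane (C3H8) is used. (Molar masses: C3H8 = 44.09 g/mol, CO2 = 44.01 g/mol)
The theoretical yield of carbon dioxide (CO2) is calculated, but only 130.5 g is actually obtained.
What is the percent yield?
Moles of C3H8 = 67.02 g ÷ 44.09 g/mol = 1.52007 mol
Mole ratio: 3 mol CO2 / 1 mol C3H8
Moles of CO2 = 1.52007 × (3/1) = 4.56022 mol
Theoretical yield = 4.56022 mol × 44.01 g/mol = 200.7 g
Actual yield = 130.5 g
Percent yield = (130.5 / 200.7) × 100% = 65.0%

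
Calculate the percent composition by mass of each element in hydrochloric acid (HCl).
H: 2.76%, Cl: 97.23%

Molar mass of HCl = 36.46 g/mol
% H = (1 × 1.008) / 36.46 × 100% = 1.008 / 36.46 × 100% = 2.76%
% Cl = (1 × 35.45) / 36.46 × 100% = 35.45 / 36.46 × 100% = 97.23%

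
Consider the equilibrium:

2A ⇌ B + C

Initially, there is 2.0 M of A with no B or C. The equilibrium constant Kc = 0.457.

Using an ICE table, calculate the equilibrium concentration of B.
[B] = 0.575 M

ICE: [A] = 2.0 − 2x, [B] = [C] = x.
Kc = x²/(2.0 − 2x)² = 0.457 ⇒ √Kc = x/(2.0 − 2x).
x = √0.457·2.0/(1 + 2√0.457) = 0.67602·2.0/2.352 = 0.57484.
[B] = x = 0.575 M.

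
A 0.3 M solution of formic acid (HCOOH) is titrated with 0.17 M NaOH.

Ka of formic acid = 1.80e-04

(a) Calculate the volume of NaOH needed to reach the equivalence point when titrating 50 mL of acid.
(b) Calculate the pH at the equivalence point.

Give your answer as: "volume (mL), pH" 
V = 88.2 mL, pH = 8.39

(a) At equivalence: moles acid = moles base.
moles acid = 0.3 × 0.05 = 0.015 mol; V_NaOH = 0.015/0.17 = 0.08824 L = 88.2 mL.
(b) At equivalence, all acid → conjugate base A⁻ at [A⁻] = 0.015/0.1382 = 0.1085 M.
Kb = Kw/Ka = 1.0e-14/1.80e-04 = 5.556e-11; [OH⁻] = √(Kb·[A⁻]) = 2.455e-06; pOH = 5.61; pH = 14 − pOH = 8.39.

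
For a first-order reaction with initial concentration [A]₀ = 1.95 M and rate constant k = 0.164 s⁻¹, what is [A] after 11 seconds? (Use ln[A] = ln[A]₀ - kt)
0.3210 M

ln[A] = ln[A]₀ - k·t = ln(1.95) - (0.164)·(11) = 0.6678 - 1.8040 = -1.1362
[A] = e^(-1.1362) = 0.3210 M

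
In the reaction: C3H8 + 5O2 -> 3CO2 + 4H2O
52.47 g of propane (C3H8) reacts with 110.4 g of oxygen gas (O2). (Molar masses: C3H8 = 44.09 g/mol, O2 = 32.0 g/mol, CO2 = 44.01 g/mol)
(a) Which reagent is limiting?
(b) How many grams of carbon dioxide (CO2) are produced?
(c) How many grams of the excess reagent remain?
(a) O2, (b) 91.1 g, (c) 22.05 g

Moles of C3H8 = 52.47 g ÷ 44.09 g/mol = 1.19007 mol
Moles of O2 = 110.4 g ÷ 32.0 g/mol = 3.45 mol
Moles ÷ coefficient: C3H8: 1.19007/1 = 1.19, O2: 3.45/5 = 0.69
(a) O2 has the smaller value, so O2 is the limiting reagent.
(b) Moles of CO2 = 3.45 mol O2 × (3/5) = 2.07 mol; mass = 2.07 mol × 44.01 g/mol = 91.1 g
(c) C3H8 consumed = 3.45 × (1/5) = 0.69 mol; remaining = 1.19007 − 0.69 = 0.500066 mol; mass = 0.500066 mol × 44.09 g/mol = 22.05 g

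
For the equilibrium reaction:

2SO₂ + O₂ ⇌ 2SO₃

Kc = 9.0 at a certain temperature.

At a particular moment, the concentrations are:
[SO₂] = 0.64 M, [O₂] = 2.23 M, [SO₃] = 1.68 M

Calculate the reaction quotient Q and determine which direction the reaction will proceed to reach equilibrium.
Q = 3.090, Q < K, reaction proceeds forward (toward products)

Q = ([SO₃]^2) / ([SO₂]^2 × [O₂])
  = ((1.68)^2) / ((0.64)^2·(2.23)) = 2.8224/0.91341 = 3.09
Since Q = 3.09 < Kc = 9.0, the reaction proceeds forward (toward products) to reach equilibrium.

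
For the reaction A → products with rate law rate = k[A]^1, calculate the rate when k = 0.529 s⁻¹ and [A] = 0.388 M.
0.2053 M/s

rate = k·[A]^1 = 0.529·(0.388)^1 = 0.529·0.388 = 0.2053 M/s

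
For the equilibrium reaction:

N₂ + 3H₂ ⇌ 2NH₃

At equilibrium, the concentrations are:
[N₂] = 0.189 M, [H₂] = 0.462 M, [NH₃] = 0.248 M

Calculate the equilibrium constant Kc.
K_c = 3.3000

Kc = ([NH₃]^2) / ([N₂] × [H₂]^3)
   = ((0.248)^2) / ((0.189)·(0.462)^3)
   = 0.061504 / 0.018638 = 3.3000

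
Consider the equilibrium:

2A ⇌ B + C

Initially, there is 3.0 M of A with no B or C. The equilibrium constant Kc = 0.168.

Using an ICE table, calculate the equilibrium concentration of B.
[B] = 0.676 M

ICE: [A] = 3.0 − 2x, [B] = [C] = x.
Kc = x²/(3.0 − 2x)² = 0.168 ⇒ √Kc = x/(3.0 − 2x).
x = √0.168·3.0/(1 + 2√0.168) = 0.40988·3.0/1.8198 = 0.67571.
[B] = x = 0.676 M.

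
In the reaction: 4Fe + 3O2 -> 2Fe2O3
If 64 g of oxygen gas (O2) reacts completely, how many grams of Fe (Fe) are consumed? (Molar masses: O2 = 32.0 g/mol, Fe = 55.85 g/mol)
Moles of O2 = 64 g ÷ 32.0 g/mol = 2 mol
Mole ratio: 4 mol Fe / 3 mol O2
Moles of Fe = 2 × (4/3) = 2.66667 mol
Mass of Fe = 2.66667 mol × 55.85 g/mol = 148.9 g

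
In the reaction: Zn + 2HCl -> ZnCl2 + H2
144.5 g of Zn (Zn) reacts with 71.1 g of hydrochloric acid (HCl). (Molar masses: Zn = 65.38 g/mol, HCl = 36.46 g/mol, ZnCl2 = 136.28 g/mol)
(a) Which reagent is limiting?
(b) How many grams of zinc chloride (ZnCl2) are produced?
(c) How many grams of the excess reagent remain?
(a) HCl, (b) 132.9 g, (c) 80.75 g

Moles of Zn = 144.5 g ÷ 65.38 g/mol = 2.21016 mol
Moles of HCl = 71.1 g ÷ 36.46 g/mol = 1.95008 mol
Moles ÷ coefficient: Zn: 2.21016/1 = 2.21, HCl: 1.95008/2 = 0.975
(a) HCl has the smaller value, so HCl is the limiting reagent.
(b) Moles of ZnCl2 = 1.95008 mol HCl × (1/2) = 0.975041 mol; mass = 0.975041 mol × 136.28 g/mol = 132.9 g
(c) Zn consumed = 1.95008 × (1/2) = 0.975041 mol; remaining = 2.21016 − 0.975041 = 1.23511 mol; mass = 1.23511 mol × 65.38 g/mol = 80.75 g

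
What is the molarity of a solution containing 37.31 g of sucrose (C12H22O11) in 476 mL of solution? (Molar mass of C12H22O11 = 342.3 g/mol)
Moles of C12H22O11 = 37.31 g ÷ 342.3 g/mol = 0.108998 mol
Volume = 476 mL = 0.476 L
Molarity = 0.108998 mol ÷ 0.476 L = 0.229 M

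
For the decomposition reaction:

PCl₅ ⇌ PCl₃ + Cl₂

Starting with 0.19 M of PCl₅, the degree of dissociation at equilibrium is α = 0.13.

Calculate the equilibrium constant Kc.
K_c = 0.0037

x = α·[A]₀ = 0.13 × 0.19 = 0.0247 M dissociated.
At eq: [PCl₅] = 0.19 − 0.0247 = 0.1653 M; [PCl₃] = [Cl₂] = x = 0.0247 M.
Kc = [PCl₃][Cl₂]/[PCl₅] = (0.0247)²/0.1653 = 0.003691.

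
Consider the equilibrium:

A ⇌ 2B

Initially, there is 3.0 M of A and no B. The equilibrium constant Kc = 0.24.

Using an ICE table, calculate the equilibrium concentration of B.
[B] = 0.791 M

ICE: [A] = 3.0 − x, [B] = 2x.
Kc = (2x)²/(3.0 − x) = 0.24 ⇒ 4x² + 0.24x − 0.72 = 0.
x = (−0.24 + √(0.24² + 4·4·0.72))/(2·4) = (−0.24 + √11.578)/8 = 0.39532.
[B] = 2x = 0.791 M.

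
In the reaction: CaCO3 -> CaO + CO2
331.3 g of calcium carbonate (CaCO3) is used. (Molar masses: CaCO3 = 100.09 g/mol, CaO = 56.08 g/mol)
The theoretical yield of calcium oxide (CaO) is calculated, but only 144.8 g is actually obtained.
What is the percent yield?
Moles of CaCO3 = 331.3 g ÷ 100.09 g/mol = 3.31002 mol
Mole ratio: 1 mol CaO / 1 mol CaCO3
Moles of CaO = 3.31002 × (1/1) = 3.31002 mol
Theoretical yield = 3.31002 mol × 56.08 g/mol = 185.63 g
Actual yield = 144.8 g
Percent yield = (144.8 / 185.63) × 100% = 78.0%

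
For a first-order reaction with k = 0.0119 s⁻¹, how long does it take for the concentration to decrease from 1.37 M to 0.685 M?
58.25 s

From ln[A] = ln[A]₀ - k·t: t = ln([A]₀/[A])/k = ln(1.37/0.685)/0.0119 = ln(2.0000)/0.0119 = 0.6931/0.0119 = 58.25 s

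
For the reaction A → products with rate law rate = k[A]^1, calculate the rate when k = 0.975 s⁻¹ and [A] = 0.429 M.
0.4183 M/s

rate = k·[A]^1 = 0.975·(0.429)^1 = 0.975·0.429 = 0.4183 M/s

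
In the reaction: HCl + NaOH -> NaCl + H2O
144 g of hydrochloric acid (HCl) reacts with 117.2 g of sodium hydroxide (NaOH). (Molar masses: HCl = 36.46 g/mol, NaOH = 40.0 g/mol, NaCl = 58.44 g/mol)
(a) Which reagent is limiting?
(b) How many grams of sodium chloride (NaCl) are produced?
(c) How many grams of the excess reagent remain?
(a) NaOH, (b) 171.2 g, (c) 37.17 g

Moles of HCl = 144 g ÷ 36.46 g/mol = 3.94953 mol
Moles of NaOH = 117.2 g ÷ 40.0 g/mol = 2.93 mol
Moles ÷ coefficient: HCl: 3.94953/1 = 3.95, NaOH: 2.93/1 = 2.93
(a) NaOH has the smaller value, so NaOH is the limiting reagent.
(b) Moles of NaCl = 2.93 mol NaOH × (1/1) = 2.93 mol; mass = 2.93 mol × 58.44 g/mol = 171.2 g
(c) HCl consumed = 2.93 × (1/1) = 2.93 mol; remaining = 3.94953 − 2.93 = 1.01953 mol; mass = 1.01953 mol × 36.46 g/mol = 37.17 g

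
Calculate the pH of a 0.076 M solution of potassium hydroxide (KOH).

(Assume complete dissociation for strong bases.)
pH = 12.88

[OH⁻] = 0.076 M for strong base. pOH = -log[OH⁻] = 1.12, pH = 14 - pOH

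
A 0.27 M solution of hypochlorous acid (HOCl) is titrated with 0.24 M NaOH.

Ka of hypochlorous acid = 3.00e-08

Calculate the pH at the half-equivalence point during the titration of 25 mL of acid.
pH = pKa = 7.52

At the half-equivalence point, [HA] = [A⁻], so by Henderson–Hasselbalch pH = pKa + log(1) = pKa.
pKa = −log(3.00e-08) = 7.52.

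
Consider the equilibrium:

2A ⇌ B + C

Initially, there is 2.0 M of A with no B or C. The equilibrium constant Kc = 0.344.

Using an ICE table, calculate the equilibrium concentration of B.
[B] = 0.540 M

ICE: [A] = 2.0 − 2x, [B] = [C] = x.
Kc = x²/(2.0 − 2x)² = 0.344 ⇒ √Kc = x/(2.0 − 2x).
x = √0.344·2.0/(1 + 2√0.344) = 0.58652·2.0/2.173 = 0.53981.
[B] = x = 0.540 M.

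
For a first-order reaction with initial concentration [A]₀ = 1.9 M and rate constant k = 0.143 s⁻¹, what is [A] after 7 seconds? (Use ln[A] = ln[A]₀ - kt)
0.6983 M

ln[A] = ln[A]₀ - k·t = ln(1.9) - (0.143)·(7) = 0.6419 - 1.0010 = -0.3591
[A] = e^(-0.3591) = 0.6983 M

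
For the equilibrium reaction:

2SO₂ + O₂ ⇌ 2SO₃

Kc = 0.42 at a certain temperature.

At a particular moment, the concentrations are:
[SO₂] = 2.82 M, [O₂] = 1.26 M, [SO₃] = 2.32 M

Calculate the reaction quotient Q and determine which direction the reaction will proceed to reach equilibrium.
Q = 0.537, Q > K, reaction proceeds reverse (toward reactants)

Q = ([SO₃]^2) / ([SO₂]^2 × [O₂])
  = ((2.32)^2) / ((2.82)^2·(1.26)) = 5.3824/10.02 = 0.5372
Since Q = 0.5372 > Kc = 0.42, the reaction proceeds reverse (toward reactants) to reach equilibrium.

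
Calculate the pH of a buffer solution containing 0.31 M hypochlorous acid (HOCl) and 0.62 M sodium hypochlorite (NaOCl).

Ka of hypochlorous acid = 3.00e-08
pH = 7.82

pKa = -log(3.00e-08) = 7.52. pH = pKa + log([A⁻]/[HA]) = 7.52 + log(0.62/0.31)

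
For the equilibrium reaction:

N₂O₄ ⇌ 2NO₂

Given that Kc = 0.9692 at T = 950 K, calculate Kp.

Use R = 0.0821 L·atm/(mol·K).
K_p = 75.5928

Δn = (moles gaseous products) − (moles gaseous reactants) = 1
T = 950 K; RT = 0.0821 × 950 = 77.995
Kp = Kc·(RT)^Δn = 0.9692 × (77.995)^1 = 0.9692 × 77.995 = 75.5928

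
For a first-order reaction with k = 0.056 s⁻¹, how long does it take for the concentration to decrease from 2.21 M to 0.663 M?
21.50 s

From ln[A] = ln[A]₀ - k·t: t = ln([A]₀/[A])/k = ln(2.21/0.663)/0.056 = ln(3.3333)/0.056 = 1.2040/0.056 = 21.50 s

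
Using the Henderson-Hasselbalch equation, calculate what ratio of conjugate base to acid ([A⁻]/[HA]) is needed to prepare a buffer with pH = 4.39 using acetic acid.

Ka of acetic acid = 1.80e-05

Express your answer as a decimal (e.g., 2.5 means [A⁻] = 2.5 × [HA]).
[A⁻]/[HA] = 0.442

pKa = −log(1.80e-05) = 4.7447. pH = pKa + log([A⁻]/[HA]). 4.39 = 4.7447 + log(ratio). log(ratio) = 4.39 − 4.7447 = -0.3547. ratio = 10^(-0.3547) = 0.442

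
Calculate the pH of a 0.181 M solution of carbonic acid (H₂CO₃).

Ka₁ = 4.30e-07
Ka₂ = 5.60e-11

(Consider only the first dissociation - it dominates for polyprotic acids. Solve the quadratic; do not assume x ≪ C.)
pH = 3.55

x² + Ka₁·x − Ka₁·C = 0 with Ka₁ = 4.30e-07, C = 0.181.
x = (−Ka₁ + √(Ka₁² + 4·Ka₁·C))/2 = 2.7877e-04 M, so pH = 3.55.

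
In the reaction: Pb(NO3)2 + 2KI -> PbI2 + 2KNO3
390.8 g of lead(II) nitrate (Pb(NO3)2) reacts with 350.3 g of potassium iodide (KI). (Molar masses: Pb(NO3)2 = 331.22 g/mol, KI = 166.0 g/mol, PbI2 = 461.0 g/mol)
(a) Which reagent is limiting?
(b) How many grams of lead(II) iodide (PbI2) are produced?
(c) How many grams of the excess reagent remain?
(a) KI, (b) 486.4 g, (c) 41.32 g

Moles of Pb(NO3)2 = 390.8 g ÷ 331.22 g/mol = 1.17988 mol
Moles of KI = 350.3 g ÷ 166.0 g/mol = 2.11024 mol
Moles ÷ coefficient: Pb(NO3)2: 1.17988/1 = 1.18, KI: 2.11024/2 = 1.055
(a) KI has the smaller value, so KI is the limiting reagent.
(b) Moles of PbI2 = 2.11024 mol KI × (1/2) = 1.05512 mol; mass = 1.05512 mol × 461.0 g/mol = 486.4 g
(c) Pb(NO3)2 consumed = 2.11024 × (1/2) = 1.05512 mol; remaining = 1.17988 − 1.05512 = 0.12476 mol; mass = 0.12476 mol × 331.22 g/mol = 41.32 g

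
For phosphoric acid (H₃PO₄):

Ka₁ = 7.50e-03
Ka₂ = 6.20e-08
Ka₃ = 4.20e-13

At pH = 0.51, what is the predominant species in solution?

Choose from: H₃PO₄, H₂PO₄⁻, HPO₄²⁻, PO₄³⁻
H₃PO₄

pKa1 = 2.12, pKa2 = 7.21, pKa3 = 12.38. Each pKa is the crossover between adjacent species; pH = 0.51 lies in the region where H₃PO₄ predominates.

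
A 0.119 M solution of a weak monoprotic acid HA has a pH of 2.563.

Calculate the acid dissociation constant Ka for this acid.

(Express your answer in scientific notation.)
K_a = 6.44e-05

[H⁺] = 10^(−pH) = 10^(−2.563) = 2.735e-03 M. For HA ⇌ H⁺ + A⁻, Ka = x²/(C − x) = (2.735e-03)²/(0.119 − 2.735e-03) = 6.44e-05.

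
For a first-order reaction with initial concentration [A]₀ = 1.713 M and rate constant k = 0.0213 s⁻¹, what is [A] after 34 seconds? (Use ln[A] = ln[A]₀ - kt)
0.8303 M

ln[A] = ln[A]₀ - k·t = ln(1.713) - (0.0213)·(34) = 0.5382 - 0.7242 = -0.1860
[A] = e^(-0.1860) = 0.8303 M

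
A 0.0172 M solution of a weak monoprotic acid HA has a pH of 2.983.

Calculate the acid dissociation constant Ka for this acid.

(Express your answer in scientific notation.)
K_a = 6.69e-05

[H⁺] = 10^(−pH) = 10^(−2.983) = 1.040e-03 M. For HA ⇌ H⁺ + A⁻, Ka = x²/(C − x) = (1.040e-03)²/(0.0172 − 1.040e-03) = 6.69e-05.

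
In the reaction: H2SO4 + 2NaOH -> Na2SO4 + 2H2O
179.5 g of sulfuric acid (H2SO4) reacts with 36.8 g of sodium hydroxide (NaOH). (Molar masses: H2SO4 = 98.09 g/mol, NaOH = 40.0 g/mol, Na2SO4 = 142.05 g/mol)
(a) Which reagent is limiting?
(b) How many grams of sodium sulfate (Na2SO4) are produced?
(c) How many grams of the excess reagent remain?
(a) NaOH, (b) 65.34 g, (c) 134.4 g

Moles of H2SO4 = 179.5 g ÷ 98.09 g/mol = 1.82995 mol
Moles of NaOH = 36.8 g ÷ 40.0 g/mol = 0.92 mol
Moles ÷ coefficient: H2SO4: 1.82995/1 = 1.83, NaOH: 0.92/2 = 0.46
(a) NaOH has the smaller value, so NaOH is the limiting reagent.
(b) Moles of Na2SO4 = 0.92 mol NaOH × (1/2) = 0.46 mol; mass = 0.46 mol × 142.05 g/mol = 65.34 g
(c) H2SO4 consumed = 0.92 × (1/2) = 0.46 mol; remaining = 1.82995 − 0.46 = 1.36995 mol; mass = 1.36995 mol × 98.09 g/mol = 134.4 g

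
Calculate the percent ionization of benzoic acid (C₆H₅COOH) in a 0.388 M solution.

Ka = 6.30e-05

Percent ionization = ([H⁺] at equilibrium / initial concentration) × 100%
Percent ionization = 1.27%

Let x = [H⁺]. Ka = x²/(C - x) ⇒ x² + (6.30e-05)x - (6.30e-05)(0.388) = 0. x = 4.9127e-03. Percent = (4.9127e-03/0.388) × 100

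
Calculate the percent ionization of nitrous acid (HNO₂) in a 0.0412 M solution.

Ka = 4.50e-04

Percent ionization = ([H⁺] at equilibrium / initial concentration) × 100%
Percent ionization = 9.92%

Let x = [H⁺]. Ka = x²/(C - x) ⇒ x² + (4.50e-04)x - (4.50e-04)(0.0412) = 0. x = 4.0867e-03. Percent = (4.0867e-03/0.0412) × 100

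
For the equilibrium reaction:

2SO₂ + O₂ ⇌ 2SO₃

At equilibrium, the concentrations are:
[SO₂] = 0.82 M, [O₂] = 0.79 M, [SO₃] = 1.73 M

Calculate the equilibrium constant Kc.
K_c = 5.6343

Kc = ([SO₃]^2) / ([SO₂]^2 × [O₂])
   = ((1.73)^2) / ((0.82)^2·(0.79))
   = 2.9929 / 0.5312 = 5.6343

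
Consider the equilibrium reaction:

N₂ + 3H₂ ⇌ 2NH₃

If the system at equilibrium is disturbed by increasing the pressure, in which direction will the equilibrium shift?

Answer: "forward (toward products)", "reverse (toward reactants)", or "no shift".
forward (toward products)

Apply Le Chatelier's principle: system shifts to counteract the change.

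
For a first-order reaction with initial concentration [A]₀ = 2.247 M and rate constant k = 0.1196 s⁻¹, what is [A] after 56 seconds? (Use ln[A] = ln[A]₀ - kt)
0.0028 M

ln[A] = ln[A]₀ - k·t = ln(2.247) - (0.1196)·(56) = 0.8096 - 6.6976 = -5.8880
[A] = e^(-5.8880) = 0.0028 M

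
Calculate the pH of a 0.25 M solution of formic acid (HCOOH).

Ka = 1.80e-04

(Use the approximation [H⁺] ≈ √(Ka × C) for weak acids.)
pH = 2.17

[H⁺] = √(Ka × C) = √(1.80e-04 × 0.25) = 6.7082e-03. pH = -log(6.7082e-03)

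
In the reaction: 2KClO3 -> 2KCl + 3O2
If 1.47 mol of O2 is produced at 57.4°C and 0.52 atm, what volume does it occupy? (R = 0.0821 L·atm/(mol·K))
T = 57.4°C + 273.15 = 330.55 K
V = nRT/P = (1.47 × 0.0821 × 330.55) / 0.52
V = 76.72 L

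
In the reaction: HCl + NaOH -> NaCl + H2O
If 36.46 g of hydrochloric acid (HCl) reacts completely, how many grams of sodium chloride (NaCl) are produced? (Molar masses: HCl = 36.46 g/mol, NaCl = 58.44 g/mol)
Moles of HCl = 36.46 g ÷ 36.46 g/mol = 1 mol
Mole ratio: 1 mol NaCl / 1 mol HCl
Moles of NaCl = 1 × (1/1) = 1 mol
Mass of NaCl = 1 mol × 58.44 g/mol = 58.44 g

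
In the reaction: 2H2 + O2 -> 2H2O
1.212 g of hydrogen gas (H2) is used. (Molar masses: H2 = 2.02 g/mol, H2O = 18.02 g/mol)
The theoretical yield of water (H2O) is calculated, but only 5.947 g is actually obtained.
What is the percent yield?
Moles of H2 = 1.212 g ÷ 2.02 g/mol = 0.6 mol
Mole ratio: 2 mol H2O / 2 mol H2
Moles of H2O = 0.6 × (2/2) = 0.6 mol
Theoretical yield = 0.6 mol × 18.02 g/mol = 10.812 g
Actual yield = 5.947 g
Percent yield = (5.947 / 10.812) × 100% = 55.0%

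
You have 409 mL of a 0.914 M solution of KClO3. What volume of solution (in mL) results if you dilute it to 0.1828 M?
Using M₁V₁ = M₂V₂:
0.914 × 409 = 0.1828 × V₂
V₂ = (0.914 × 409) / 0.1828 = 2045 mL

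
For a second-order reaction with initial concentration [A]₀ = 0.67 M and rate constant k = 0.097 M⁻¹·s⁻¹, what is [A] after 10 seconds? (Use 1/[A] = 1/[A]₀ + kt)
0.4061 M

1/[A] = 1/[A]₀ + k·t = 1/0.67 + (0.097)·(10) = 1.4925 + 0.9700 = 2.4625
[A] = 1/2.4625 = 0.4061 M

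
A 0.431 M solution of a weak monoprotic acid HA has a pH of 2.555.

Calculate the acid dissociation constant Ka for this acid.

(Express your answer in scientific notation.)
K_a = 1.81e-05

[H⁺] = 10^(−pH) = 10^(−2.555) = 2.786e-03 M. For HA ⇌ H⁺ + A⁻, Ka = x²/(C − x) = (2.786e-03)²/(0.431 − 2.786e-03) = 1.81e-05.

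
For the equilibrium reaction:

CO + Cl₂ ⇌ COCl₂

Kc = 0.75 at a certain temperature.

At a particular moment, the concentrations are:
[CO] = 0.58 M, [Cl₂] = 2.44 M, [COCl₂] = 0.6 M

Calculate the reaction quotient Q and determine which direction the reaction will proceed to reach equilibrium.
Q = 0.424, Q < K, reaction proceeds forward (toward products)

Q = ([COCl₂]) / ([CO] × [Cl₂])
  = ((0.6)) / ((0.58)·(2.44)) = 0.6/1.4152 = 0.424
Since Q = 0.424 < Kc = 0.75, the reaction proceeds forward (toward products) to reach equilibrium.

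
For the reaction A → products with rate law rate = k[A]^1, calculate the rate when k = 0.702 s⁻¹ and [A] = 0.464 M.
0.3257 M/s

rate = k·[A]^1 = 0.702·(0.464)^1 = 0.702·0.464 = 0.3257 M/s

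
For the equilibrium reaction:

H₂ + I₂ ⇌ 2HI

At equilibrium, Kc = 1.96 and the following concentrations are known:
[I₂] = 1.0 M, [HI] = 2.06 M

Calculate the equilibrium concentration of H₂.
[H₂] = 2.1651 M

Kc = ([HI]^2) / ([H₂] × [I₂]) = 1.96
[H₂]^1 = (product terms)/(Kc · other reactant terms) = 4.2436 / (1.96 · 1) = 2.1651
[H₂] = 2.1651 M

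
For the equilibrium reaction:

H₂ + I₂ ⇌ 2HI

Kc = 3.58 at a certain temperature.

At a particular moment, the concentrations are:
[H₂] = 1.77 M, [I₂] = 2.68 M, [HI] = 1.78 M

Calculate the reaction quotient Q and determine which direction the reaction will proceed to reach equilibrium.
Q = 0.668, Q < K, reaction proceeds forward (toward products)

Q = ([HI]^2) / ([H₂] × [I₂])
  = ((1.78)^2) / ((1.77)·(2.68)) = 3.1684/4.7436 = 0.6679
Since Q = 0.6679 < Kc = 3.58, the reaction proceeds forward (toward products) to reach equilibrium.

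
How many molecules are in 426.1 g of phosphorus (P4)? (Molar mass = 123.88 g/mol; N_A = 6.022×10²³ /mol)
Moles = 426.1 g ÷ 123.88 g/mol = 3.43962 mol
Molecules = 3.43962 mol × 6.022×10²³ /mol = 2.071e+24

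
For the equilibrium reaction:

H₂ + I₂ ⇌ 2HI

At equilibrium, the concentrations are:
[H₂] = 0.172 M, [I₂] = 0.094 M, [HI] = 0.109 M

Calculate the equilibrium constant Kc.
K_c = 0.7348

Kc = ([HI]^2) / ([H₂] × [I₂])
   = ((0.109)^2) / ((0.172)·(0.094))
   = 0.011881 / 0.016168 = 0.7348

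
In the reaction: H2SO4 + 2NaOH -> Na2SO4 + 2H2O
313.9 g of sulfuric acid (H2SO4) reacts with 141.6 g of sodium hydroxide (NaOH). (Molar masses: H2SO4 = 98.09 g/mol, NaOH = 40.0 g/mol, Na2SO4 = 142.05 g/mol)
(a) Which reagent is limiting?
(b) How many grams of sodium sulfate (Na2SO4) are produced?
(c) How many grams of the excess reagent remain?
(a) NaOH, (b) 251.4 g, (c) 140.3 g

Moles of H2SO4 = 313.9 g ÷ 98.09 g/mol = 3.20012 mol
Moles of NaOH = 141.6 g ÷ 40.0 g/mol = 3.54 mol
Moles ÷ coefficient: H2SO4: 3.20012/1 = 3.2, NaOH: 3.54/2 = 1.77
(a) NaOH has the smaller value, so NaOH is the limiting reagent.
(b) Moles of Na2SO4 = 3.54 mol NaOH × (1/2) = 1.77 mol; mass = 1.77 mol × 142.05 g/mol = 251.4 g
(c) H2SO4 consumed = 3.54 × (1/2) = 1.77 mol; remaining = 3.20012 − 1.77 = 1.43012 mol; mass = 1.43012 mol × 98.09 g/mol = 140.3 g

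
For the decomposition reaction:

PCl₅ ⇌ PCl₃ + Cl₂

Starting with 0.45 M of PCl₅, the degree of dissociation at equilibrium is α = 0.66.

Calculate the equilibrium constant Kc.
K_c = 0.5765

x = α·[A]₀ = 0.66 × 0.45 = 0.297 M dissociated.
At eq: [PCl₅] = 0.45 − 0.297 = 0.153 M; [PCl₃] = [Cl₂] = x = 0.297 M.
Kc = [PCl₃][Cl₂]/[PCl₅] = (0.297)²/0.153 = 0.5765.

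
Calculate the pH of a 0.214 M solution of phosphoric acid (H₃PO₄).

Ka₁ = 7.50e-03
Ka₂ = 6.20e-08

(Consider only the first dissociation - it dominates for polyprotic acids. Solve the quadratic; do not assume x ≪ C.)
pH = 1.44

x² + Ka₁·x − Ka₁·C = 0 with Ka₁ = 7.50e-03, C = 0.214.
x = (−Ka₁ + √(Ka₁² + 4·Ka₁·C))/2 = 3.6488e-02 M, so pH = 1.44.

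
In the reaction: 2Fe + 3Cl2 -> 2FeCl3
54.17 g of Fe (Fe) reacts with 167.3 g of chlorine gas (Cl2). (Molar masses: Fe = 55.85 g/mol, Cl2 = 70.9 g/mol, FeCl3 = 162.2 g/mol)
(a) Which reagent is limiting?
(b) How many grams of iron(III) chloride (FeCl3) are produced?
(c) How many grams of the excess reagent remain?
(a) Fe, (b) 157.3 g, (c) 64.15 g

Moles of Fe = 54.17 g ÷ 55.85 g/mol = 0.969919 mol
Moles of Cl2 = 167.3 g ÷ 70.9 g/mol = 2.35966 mol
Moles ÷ coefficient: Fe: 0.969919/2 = 0.485, Cl2: 2.35966/3 = 0.7866
(a) Fe has the smaller value, so Fe is the limiting reagent.
(b) Moles of FeCl3 = 0.969919 mol Fe × (2/2) = 0.969919 mol; mass = 0.969919 mol × 162.2 g/mol = 157.3 g
(c) Cl2 consumed = 0.969919 × (3/2) = 1.45488 mol; remaining = 2.35966 − 1.45488 = 0.904782 mol; mass = 0.904782 mol × 70.9 g/mol = 64.15 g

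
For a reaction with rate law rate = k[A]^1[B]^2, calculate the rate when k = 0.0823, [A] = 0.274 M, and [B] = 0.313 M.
0.002209 M/s

rate = k·[A]^1·[B]^2 = 0.0823·(0.274)^1·(0.313)^2 = 0.0823·0.274·0.097969 = 0.002209 M/s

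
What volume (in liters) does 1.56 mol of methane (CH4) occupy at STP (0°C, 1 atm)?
At STP, 1 mol of gas occupies 22.4 L
Volume = 1.56 mol × 22.4 L/mol = 34.94 L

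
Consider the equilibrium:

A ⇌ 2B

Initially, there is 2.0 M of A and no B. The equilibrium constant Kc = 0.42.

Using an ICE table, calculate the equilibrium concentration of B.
[B] = 0.818 M

ICE: [A] = 2.0 − x, [B] = 2x.
Kc = (2x)²/(2.0 − x) = 0.42 ⇒ 4x² + 0.42x − 0.84 = 0.
x = (−0.42 + √(0.42² + 4·4·0.84))/(2·4) = (−0.42 + √13.616)/8 = 0.40876.
[B] = 2x = 0.818 M.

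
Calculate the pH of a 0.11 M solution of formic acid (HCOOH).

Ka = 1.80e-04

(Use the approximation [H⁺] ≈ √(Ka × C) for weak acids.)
pH = 2.35

[H⁺] = √(Ka × C) = √(1.80e-04 × 0.11) = 4.4497e-03. pH = -log(4.4497e-03)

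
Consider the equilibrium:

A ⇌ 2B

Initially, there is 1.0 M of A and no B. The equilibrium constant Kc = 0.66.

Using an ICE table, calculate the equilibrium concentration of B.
[B] = 0.664 M

ICE: [A] = 1.0 − x, [B] = 2x.
Kc = (2x)²/(1.0 − x) = 0.66 ⇒ 4x² + 0.66x − 0.66 = 0.
x = (−0.66 + √(0.66² + 4·4·0.66))/(2·4) = (−0.66 + √10.996)/8 = 0.332.
[B] = 2x = 0.664 M.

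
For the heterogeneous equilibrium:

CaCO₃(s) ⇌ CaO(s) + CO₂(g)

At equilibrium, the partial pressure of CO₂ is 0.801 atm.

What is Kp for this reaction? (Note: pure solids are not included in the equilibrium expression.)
K_p = 0.801

Solids (CaCO₃, CaO) have activity 1 and are excluded.
Kp = P(CO₂) = 0.801.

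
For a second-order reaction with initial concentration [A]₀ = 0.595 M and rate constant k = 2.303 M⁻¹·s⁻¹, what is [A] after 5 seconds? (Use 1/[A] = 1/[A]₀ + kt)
0.0758 M

1/[A] = 1/[A]₀ + k·t = 1/0.595 + (2.303)·(5) = 1.6807 + 11.5150 = 13.1957
[A] = 1/13.1957 = 0.0758 M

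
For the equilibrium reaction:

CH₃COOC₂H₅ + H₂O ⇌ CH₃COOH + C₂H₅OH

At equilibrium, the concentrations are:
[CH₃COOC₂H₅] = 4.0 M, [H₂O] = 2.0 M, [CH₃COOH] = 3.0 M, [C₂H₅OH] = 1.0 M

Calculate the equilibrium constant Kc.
K_c = 0.3750

Kc = ([CH₃COOH] × [C₂H₅OH]) / ([CH₃COOC₂H₅] × [H₂O])
   = ((3.0)·(1.0)) / ((4.0)·(2.0))
   = 3 / 8 = 0.3750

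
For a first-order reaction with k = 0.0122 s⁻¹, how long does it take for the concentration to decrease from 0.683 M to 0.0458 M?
221.49 s

From ln[A] = ln[A]₀ - k·t: t = ln([A]₀/[A])/k = ln(0.683/0.0458)/0.0122 = ln(14.9127)/0.0122 = 2.7022/0.0122 = 221.49 s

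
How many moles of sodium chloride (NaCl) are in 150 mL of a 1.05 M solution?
Moles = Molarity × Volume (L)
Moles = 1.05 M × 0.15 L = 0.1575 mol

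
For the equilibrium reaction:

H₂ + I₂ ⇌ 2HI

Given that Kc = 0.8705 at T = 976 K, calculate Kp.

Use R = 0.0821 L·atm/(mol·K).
K_p = 0.8705

Δn = (moles gaseous products) − (moles gaseous reactants) = 0
T = 976 K; RT = 0.0821 × 976 = 80.1296
Kp = Kc·(RT)^Δn = 0.8705 × (80.1296)^0 = 0.8705 × 1 = 0.8705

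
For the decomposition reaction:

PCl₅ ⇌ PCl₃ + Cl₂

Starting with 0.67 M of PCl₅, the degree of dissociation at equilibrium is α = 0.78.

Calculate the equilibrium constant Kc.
K_c = 1.8529

x = α·[A]₀ = 0.78 × 0.67 = 0.5226 M dissociated.
At eq: [PCl₅] = 0.67 − 0.5226 = 0.1474 M; [PCl₃] = [Cl₂] = x = 0.5226 M.
Kc = [PCl₃][Cl₂]/[PCl₅] = (0.5226)²/0.1474 = 1.853.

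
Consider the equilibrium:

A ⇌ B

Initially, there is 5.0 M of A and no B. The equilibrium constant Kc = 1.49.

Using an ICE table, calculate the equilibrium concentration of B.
[B] = 2.992 M

ICE: [A] = 5.0 − x, [B] = x.
Kc = x/(5.0 − x) = 1.49 ⇒ x = 1.49·5.0/(1 + 1.49) = 7.45/2.49 = 2.992.
[B] = x = 2.992 M.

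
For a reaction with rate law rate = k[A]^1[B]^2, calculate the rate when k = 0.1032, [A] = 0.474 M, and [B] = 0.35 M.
0.005992 M/s

rate = k·[A]^1·[B]^2 = 0.1032·(0.474)^1·(0.35)^2 = 0.1032·0.474·0.1225 = 0.005992 M/s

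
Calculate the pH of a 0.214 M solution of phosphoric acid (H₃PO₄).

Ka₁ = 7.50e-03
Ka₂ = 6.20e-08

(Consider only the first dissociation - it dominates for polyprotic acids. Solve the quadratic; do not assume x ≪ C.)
pH = 1.44

x² + Ka₁·x − Ka₁·C = 0 with Ka₁ = 7.50e-03, C = 0.214.
x = (−Ka₁ + √(Ka₁² + 4·Ka₁·C))/2 = 3.6488e-02 M, so pH = 1.44.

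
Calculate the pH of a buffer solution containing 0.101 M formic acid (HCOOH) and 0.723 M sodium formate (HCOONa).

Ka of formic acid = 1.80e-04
pH = 4.60

pKa = -log(1.80e-04) = 3.74. pH = pKa + log([A⁻]/[HA]) = 3.74 + log(0.723/0.101)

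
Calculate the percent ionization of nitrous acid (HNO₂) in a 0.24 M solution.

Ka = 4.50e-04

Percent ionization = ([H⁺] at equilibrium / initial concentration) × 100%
Percent ionization = 4.24%

Let x = [H⁺]. Ka = x²/(C - x) ⇒ x² + (4.50e-04)x - (4.50e-04)(0.24) = 0. x = 1.0170e-02. Percent = (1.0170e-02/0.24) × 100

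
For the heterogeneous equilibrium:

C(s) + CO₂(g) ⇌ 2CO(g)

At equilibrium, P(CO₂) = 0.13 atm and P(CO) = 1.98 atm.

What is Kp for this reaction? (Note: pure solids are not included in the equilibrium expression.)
K_p = 30.157

Solid C is excluded.
Kp = P(CO)²/P(CO₂) = (1.98)²/0.13 = 3.92/0.13 = 30.157.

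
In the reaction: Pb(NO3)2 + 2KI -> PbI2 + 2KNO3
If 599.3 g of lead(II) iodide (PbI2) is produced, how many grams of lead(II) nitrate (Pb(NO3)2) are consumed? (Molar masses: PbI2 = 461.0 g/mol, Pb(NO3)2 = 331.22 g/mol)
Moles of PbI2 = 599.3 g ÷ 461.0 g/mol = 1.3 mol
Mole ratio: 1 mol Pb(NO3)2 / 1 mol PbI2
Moles of Pb(NO3)2 = 1.3 × (1/1) = 1.3 mol
Mass of Pb(NO3)2 = 1.3 mol × 331.22 g/mol = 430.6 g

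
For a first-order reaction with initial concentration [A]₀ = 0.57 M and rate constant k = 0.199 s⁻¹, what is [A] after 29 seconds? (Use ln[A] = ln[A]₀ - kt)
0.0018 M

ln[A] = ln[A]₀ - k·t = ln(0.57) - (0.199)·(29) = -0.5621 - 5.7710 = -6.3331
[A] = e^(-6.3331) = 0.0018 M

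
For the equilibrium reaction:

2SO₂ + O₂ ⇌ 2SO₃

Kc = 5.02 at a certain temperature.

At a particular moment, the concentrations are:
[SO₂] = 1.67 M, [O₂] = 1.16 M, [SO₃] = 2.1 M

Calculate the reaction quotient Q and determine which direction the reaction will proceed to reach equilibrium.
Q = 1.363, Q < K, reaction proceeds forward (toward products)

Q = ([SO₃]^2) / ([SO₂]^2 × [O₂])
  = ((2.1)^2) / ((1.67)^2·(1.16)) = 4.41/3.2351 = 1.363
Since Q = 1.363 < Kc = 5.02, the reaction proceeds forward (toward products) to reach equilibrium.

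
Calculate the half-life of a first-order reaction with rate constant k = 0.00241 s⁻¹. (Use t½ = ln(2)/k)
287.61 s

t½ = ln(2)/k = 0.6931/0.00241 = 287.61 s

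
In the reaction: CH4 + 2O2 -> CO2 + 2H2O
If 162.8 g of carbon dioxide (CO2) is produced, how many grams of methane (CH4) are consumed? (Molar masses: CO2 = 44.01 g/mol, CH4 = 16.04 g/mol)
Moles of CO2 = 162.8 g ÷ 44.01 g/mol = 3.69916 mol
Mole ratio: 1 mol CH4 / 1 mol CO2
Moles of CH4 = 3.69916 × (1/1) = 3.69916 mol
Mass of CH4 = 3.69916 mol × 16.04 g/mol = 59.33 g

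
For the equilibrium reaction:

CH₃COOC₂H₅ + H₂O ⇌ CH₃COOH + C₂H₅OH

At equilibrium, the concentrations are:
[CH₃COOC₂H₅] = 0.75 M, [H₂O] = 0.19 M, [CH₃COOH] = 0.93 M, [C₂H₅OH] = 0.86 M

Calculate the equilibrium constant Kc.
K_c = 5.6126

Kc = ([CH₃COOH] × [C₂H₅OH]) / ([CH₃COOC₂H₅] × [H₂O])
   = ((0.93)·(0.86)) / ((0.75)·(0.19))
   = 0.7998 / 0.1425 = 5.6126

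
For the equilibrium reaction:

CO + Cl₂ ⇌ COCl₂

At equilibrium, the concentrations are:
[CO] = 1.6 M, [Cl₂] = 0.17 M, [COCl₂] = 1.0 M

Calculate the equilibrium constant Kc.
K_c = 3.6765

Kc = ([COCl₂]) / ([CO] × [Cl₂])
   = ((1.0)) / ((1.6)·(0.17))
   = 1 / 0.272 = 3.6765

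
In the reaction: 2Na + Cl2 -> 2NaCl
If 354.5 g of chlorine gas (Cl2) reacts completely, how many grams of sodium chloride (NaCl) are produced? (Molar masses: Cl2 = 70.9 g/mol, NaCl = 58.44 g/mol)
Moles of Cl2 = 354.5 g ÷ 70.9 g/mol = 5 mol
Mole ratio: 2 mol NaCl / 1 mol Cl2
Moles of NaCl = 5 × (2/1) = 10 mol
Mass of NaCl = 10 mol × 58.44 g/mol = 584.4 g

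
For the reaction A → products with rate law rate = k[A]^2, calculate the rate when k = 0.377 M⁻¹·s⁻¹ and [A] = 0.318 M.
0.03812 M/s

rate = k·[A]^2 = 0.377·(0.318)^2 = 0.377·0.101124 = 0.03812 M/s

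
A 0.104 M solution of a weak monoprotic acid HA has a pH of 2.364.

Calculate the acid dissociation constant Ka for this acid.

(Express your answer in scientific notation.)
K_a = 1.88e-04

[H⁺] = 10^(−pH) = 10^(−2.364) = 4.325e-03 M. For HA ⇌ H⁺ + A⁻, Ka = x²/(C − x) = (4.325e-03)²/(0.104 − 4.325e-03) = 1.88e-04.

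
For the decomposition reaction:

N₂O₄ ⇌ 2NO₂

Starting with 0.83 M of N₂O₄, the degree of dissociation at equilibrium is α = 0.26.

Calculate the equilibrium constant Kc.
K_c = 0.3033

x = α·[A]₀ = 0.26 × 0.83 = 0.2158 M dissociated.
At eq: [N₂O₄] = 0.83 − 0.2158 = 0.6142 M; [NO₂] = 2x = 0.4316 M.
Kc = [NO₂]²/[N₂O₄] = (0.4316)²/0.6142 = 0.3033.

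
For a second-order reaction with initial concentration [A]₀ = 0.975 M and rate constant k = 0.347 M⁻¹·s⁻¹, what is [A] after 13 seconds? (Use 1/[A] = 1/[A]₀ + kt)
0.1806 M

1/[A] = 1/[A]₀ + k·t = 1/0.975 + (0.347)·(13) = 1.0256 + 4.5110 = 5.5366
[A] = 1/5.5366 = 0.1806 M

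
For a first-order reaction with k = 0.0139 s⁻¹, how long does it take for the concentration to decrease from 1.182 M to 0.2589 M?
109.25 s

From ln[A] = ln[A]₀ - k·t: t = ln([A]₀/[A])/k = ln(1.182/0.2589)/0.0139 = ln(4.5655)/0.0139 = 1.5185/0.0139 = 109.25 s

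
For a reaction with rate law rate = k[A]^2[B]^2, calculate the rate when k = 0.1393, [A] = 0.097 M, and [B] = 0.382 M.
0.0001913 M/s

rate = k·[A]^2·[B]^2 = 0.1393·(0.097)^2·(0.382)^2 = 0.1393·0.009409·0.145924 = 0.0001913 M/s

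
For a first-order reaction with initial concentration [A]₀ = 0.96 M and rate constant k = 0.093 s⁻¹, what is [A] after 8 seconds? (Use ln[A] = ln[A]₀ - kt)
0.4562 M

ln[A] = ln[A]₀ - k·t = ln(0.96) - (0.093)·(8) = -0.0408 - 0.7440 = -0.7848
[A] = e^(-0.7848) = 0.4562 M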